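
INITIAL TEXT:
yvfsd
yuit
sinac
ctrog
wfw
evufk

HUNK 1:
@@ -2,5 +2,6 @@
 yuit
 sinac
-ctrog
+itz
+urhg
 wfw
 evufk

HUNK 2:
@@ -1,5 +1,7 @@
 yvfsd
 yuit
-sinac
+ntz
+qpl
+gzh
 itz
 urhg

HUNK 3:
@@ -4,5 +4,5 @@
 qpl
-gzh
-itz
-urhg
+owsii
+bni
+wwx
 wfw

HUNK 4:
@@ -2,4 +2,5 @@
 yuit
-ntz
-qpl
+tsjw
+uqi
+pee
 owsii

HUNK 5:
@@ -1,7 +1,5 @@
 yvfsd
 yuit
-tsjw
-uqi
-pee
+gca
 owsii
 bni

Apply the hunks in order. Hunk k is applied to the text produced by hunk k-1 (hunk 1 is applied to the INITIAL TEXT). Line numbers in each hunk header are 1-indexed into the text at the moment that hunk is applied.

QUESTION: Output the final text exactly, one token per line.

Answer: yvfsd
yuit
gca
owsii
bni
wwx
wfw
evufk

Derivation:
Hunk 1: at line 2 remove [ctrog] add [itz,urhg] -> 7 lines: yvfsd yuit sinac itz urhg wfw evufk
Hunk 2: at line 1 remove [sinac] add [ntz,qpl,gzh] -> 9 lines: yvfsd yuit ntz qpl gzh itz urhg wfw evufk
Hunk 3: at line 4 remove [gzh,itz,urhg] add [owsii,bni,wwx] -> 9 lines: yvfsd yuit ntz qpl owsii bni wwx wfw evufk
Hunk 4: at line 2 remove [ntz,qpl] add [tsjw,uqi,pee] -> 10 lines: yvfsd yuit tsjw uqi pee owsii bni wwx wfw evufk
Hunk 5: at line 1 remove [tsjw,uqi,pee] add [gca] -> 8 lines: yvfsd yuit gca owsii bni wwx wfw evufk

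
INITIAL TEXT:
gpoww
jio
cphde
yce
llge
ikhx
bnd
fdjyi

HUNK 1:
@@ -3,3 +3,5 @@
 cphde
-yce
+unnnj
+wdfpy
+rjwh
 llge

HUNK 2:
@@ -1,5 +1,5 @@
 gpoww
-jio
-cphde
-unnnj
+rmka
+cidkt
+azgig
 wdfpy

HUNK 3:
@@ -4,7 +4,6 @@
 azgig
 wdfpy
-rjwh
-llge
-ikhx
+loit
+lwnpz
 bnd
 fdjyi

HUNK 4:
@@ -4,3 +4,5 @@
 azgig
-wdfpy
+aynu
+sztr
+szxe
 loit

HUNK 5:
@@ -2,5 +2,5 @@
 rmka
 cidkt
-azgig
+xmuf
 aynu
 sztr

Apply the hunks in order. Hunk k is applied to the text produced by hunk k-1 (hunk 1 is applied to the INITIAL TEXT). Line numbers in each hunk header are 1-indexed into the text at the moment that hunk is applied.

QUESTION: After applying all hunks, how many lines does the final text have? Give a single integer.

Answer: 11

Derivation:
Hunk 1: at line 3 remove [yce] add [unnnj,wdfpy,rjwh] -> 10 lines: gpoww jio cphde unnnj wdfpy rjwh llge ikhx bnd fdjyi
Hunk 2: at line 1 remove [jio,cphde,unnnj] add [rmka,cidkt,azgig] -> 10 lines: gpoww rmka cidkt azgig wdfpy rjwh llge ikhx bnd fdjyi
Hunk 3: at line 4 remove [rjwh,llge,ikhx] add [loit,lwnpz] -> 9 lines: gpoww rmka cidkt azgig wdfpy loit lwnpz bnd fdjyi
Hunk 4: at line 4 remove [wdfpy] add [aynu,sztr,szxe] -> 11 lines: gpoww rmka cidkt azgig aynu sztr szxe loit lwnpz bnd fdjyi
Hunk 5: at line 2 remove [azgig] add [xmuf] -> 11 lines: gpoww rmka cidkt xmuf aynu sztr szxe loit lwnpz bnd fdjyi
Final line count: 11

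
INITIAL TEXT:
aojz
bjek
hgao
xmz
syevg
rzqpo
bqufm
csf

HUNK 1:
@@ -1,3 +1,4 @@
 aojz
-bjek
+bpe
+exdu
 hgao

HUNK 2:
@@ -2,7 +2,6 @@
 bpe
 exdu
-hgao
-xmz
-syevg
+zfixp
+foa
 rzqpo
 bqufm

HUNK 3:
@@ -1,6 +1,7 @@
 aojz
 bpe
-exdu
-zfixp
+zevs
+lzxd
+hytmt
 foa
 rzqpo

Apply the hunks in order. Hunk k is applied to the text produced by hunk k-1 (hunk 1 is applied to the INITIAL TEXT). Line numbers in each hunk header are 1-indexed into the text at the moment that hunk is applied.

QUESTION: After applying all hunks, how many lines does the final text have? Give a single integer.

Hunk 1: at line 1 remove [bjek] add [bpe,exdu] -> 9 lines: aojz bpe exdu hgao xmz syevg rzqpo bqufm csf
Hunk 2: at line 2 remove [hgao,xmz,syevg] add [zfixp,foa] -> 8 lines: aojz bpe exdu zfixp foa rzqpo bqufm csf
Hunk 3: at line 1 remove [exdu,zfixp] add [zevs,lzxd,hytmt] -> 9 lines: aojz bpe zevs lzxd hytmt foa rzqpo bqufm csf
Final line count: 9

Answer: 9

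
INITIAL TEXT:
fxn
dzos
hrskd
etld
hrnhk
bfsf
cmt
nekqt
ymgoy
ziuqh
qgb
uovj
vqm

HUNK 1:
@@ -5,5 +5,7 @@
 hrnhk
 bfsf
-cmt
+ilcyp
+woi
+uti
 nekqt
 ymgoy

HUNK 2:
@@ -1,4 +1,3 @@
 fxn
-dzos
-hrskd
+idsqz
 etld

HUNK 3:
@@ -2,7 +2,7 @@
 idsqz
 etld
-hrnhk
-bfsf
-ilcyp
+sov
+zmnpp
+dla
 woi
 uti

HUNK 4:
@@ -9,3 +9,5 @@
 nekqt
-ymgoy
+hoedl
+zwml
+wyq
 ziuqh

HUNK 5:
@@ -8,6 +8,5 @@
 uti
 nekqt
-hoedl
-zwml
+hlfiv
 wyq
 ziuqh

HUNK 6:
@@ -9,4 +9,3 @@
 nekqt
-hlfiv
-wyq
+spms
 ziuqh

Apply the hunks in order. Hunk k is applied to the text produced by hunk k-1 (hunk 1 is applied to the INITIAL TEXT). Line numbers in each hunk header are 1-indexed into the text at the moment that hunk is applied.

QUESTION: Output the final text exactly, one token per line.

Hunk 1: at line 5 remove [cmt] add [ilcyp,woi,uti] -> 15 lines: fxn dzos hrskd etld hrnhk bfsf ilcyp woi uti nekqt ymgoy ziuqh qgb uovj vqm
Hunk 2: at line 1 remove [dzos,hrskd] add [idsqz] -> 14 lines: fxn idsqz etld hrnhk bfsf ilcyp woi uti nekqt ymgoy ziuqh qgb uovj vqm
Hunk 3: at line 2 remove [hrnhk,bfsf,ilcyp] add [sov,zmnpp,dla] -> 14 lines: fxn idsqz etld sov zmnpp dla woi uti nekqt ymgoy ziuqh qgb uovj vqm
Hunk 4: at line 9 remove [ymgoy] add [hoedl,zwml,wyq] -> 16 lines: fxn idsqz etld sov zmnpp dla woi uti nekqt hoedl zwml wyq ziuqh qgb uovj vqm
Hunk 5: at line 8 remove [hoedl,zwml] add [hlfiv] -> 15 lines: fxn idsqz etld sov zmnpp dla woi uti nekqt hlfiv wyq ziuqh qgb uovj vqm
Hunk 6: at line 9 remove [hlfiv,wyq] add [spms] -> 14 lines: fxn idsqz etld sov zmnpp dla woi uti nekqt spms ziuqh qgb uovj vqm

Answer: fxn
idsqz
etld
sov
zmnpp
dla
woi
uti
nekqt
spms
ziuqh
qgb
uovj
vqm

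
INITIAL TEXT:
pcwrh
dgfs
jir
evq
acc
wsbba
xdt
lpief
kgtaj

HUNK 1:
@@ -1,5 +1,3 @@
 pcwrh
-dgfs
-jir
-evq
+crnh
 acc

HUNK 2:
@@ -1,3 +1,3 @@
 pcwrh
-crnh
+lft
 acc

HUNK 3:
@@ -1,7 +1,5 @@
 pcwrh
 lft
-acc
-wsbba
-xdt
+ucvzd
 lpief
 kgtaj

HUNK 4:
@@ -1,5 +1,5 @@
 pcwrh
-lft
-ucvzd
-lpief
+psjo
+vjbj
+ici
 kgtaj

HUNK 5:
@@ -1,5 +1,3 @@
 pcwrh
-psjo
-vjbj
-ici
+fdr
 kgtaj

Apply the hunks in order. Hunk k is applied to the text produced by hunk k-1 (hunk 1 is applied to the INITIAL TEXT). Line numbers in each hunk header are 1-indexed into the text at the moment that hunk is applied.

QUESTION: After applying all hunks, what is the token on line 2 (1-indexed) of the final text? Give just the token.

Hunk 1: at line 1 remove [dgfs,jir,evq] add [crnh] -> 7 lines: pcwrh crnh acc wsbba xdt lpief kgtaj
Hunk 2: at line 1 remove [crnh] add [lft] -> 7 lines: pcwrh lft acc wsbba xdt lpief kgtaj
Hunk 3: at line 1 remove [acc,wsbba,xdt] add [ucvzd] -> 5 lines: pcwrh lft ucvzd lpief kgtaj
Hunk 4: at line 1 remove [lft,ucvzd,lpief] add [psjo,vjbj,ici] -> 5 lines: pcwrh psjo vjbj ici kgtaj
Hunk 5: at line 1 remove [psjo,vjbj,ici] add [fdr] -> 3 lines: pcwrh fdr kgtaj
Final line 2: fdr

Answer: fdr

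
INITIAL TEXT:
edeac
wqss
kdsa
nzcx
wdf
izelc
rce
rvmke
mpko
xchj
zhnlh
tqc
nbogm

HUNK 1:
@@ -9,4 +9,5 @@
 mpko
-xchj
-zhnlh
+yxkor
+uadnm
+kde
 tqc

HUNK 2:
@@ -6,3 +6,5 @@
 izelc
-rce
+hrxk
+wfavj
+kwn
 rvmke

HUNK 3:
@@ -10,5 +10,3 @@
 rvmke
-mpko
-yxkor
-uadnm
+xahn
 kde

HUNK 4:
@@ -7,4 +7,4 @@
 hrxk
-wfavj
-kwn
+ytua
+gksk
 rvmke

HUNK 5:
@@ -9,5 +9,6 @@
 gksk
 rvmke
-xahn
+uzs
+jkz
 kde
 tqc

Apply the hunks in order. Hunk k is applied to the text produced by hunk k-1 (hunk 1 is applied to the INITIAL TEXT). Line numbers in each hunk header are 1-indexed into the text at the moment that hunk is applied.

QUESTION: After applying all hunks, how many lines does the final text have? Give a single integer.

Answer: 15

Derivation:
Hunk 1: at line 9 remove [xchj,zhnlh] add [yxkor,uadnm,kde] -> 14 lines: edeac wqss kdsa nzcx wdf izelc rce rvmke mpko yxkor uadnm kde tqc nbogm
Hunk 2: at line 6 remove [rce] add [hrxk,wfavj,kwn] -> 16 lines: edeac wqss kdsa nzcx wdf izelc hrxk wfavj kwn rvmke mpko yxkor uadnm kde tqc nbogm
Hunk 3: at line 10 remove [mpko,yxkor,uadnm] add [xahn] -> 14 lines: edeac wqss kdsa nzcx wdf izelc hrxk wfavj kwn rvmke xahn kde tqc nbogm
Hunk 4: at line 7 remove [wfavj,kwn] add [ytua,gksk] -> 14 lines: edeac wqss kdsa nzcx wdf izelc hrxk ytua gksk rvmke xahn kde tqc nbogm
Hunk 5: at line 9 remove [xahn] add [uzs,jkz] -> 15 lines: edeac wqss kdsa nzcx wdf izelc hrxk ytua gksk rvmke uzs jkz kde tqc nbogm
Final line count: 15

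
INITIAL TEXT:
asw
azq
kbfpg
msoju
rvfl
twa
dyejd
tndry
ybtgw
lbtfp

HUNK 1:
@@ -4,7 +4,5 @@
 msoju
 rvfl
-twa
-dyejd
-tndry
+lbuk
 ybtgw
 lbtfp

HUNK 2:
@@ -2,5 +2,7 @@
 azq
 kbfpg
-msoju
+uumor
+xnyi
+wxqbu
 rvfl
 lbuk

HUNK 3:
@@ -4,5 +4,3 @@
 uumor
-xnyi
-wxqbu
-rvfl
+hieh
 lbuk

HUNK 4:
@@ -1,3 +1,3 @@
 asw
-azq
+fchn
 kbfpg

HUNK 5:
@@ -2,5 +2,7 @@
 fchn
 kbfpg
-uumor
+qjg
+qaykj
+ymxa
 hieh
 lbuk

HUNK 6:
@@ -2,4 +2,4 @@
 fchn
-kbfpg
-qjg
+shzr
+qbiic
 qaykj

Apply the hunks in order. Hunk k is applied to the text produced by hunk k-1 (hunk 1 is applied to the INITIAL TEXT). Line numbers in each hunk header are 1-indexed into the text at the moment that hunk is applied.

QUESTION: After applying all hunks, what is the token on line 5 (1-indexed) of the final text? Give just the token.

Answer: qaykj

Derivation:
Hunk 1: at line 4 remove [twa,dyejd,tndry] add [lbuk] -> 8 lines: asw azq kbfpg msoju rvfl lbuk ybtgw lbtfp
Hunk 2: at line 2 remove [msoju] add [uumor,xnyi,wxqbu] -> 10 lines: asw azq kbfpg uumor xnyi wxqbu rvfl lbuk ybtgw lbtfp
Hunk 3: at line 4 remove [xnyi,wxqbu,rvfl] add [hieh] -> 8 lines: asw azq kbfpg uumor hieh lbuk ybtgw lbtfp
Hunk 4: at line 1 remove [azq] add [fchn] -> 8 lines: asw fchn kbfpg uumor hieh lbuk ybtgw lbtfp
Hunk 5: at line 2 remove [uumor] add [qjg,qaykj,ymxa] -> 10 lines: asw fchn kbfpg qjg qaykj ymxa hieh lbuk ybtgw lbtfp
Hunk 6: at line 2 remove [kbfpg,qjg] add [shzr,qbiic] -> 10 lines: asw fchn shzr qbiic qaykj ymxa hieh lbuk ybtgw lbtfp
Final line 5: qaykj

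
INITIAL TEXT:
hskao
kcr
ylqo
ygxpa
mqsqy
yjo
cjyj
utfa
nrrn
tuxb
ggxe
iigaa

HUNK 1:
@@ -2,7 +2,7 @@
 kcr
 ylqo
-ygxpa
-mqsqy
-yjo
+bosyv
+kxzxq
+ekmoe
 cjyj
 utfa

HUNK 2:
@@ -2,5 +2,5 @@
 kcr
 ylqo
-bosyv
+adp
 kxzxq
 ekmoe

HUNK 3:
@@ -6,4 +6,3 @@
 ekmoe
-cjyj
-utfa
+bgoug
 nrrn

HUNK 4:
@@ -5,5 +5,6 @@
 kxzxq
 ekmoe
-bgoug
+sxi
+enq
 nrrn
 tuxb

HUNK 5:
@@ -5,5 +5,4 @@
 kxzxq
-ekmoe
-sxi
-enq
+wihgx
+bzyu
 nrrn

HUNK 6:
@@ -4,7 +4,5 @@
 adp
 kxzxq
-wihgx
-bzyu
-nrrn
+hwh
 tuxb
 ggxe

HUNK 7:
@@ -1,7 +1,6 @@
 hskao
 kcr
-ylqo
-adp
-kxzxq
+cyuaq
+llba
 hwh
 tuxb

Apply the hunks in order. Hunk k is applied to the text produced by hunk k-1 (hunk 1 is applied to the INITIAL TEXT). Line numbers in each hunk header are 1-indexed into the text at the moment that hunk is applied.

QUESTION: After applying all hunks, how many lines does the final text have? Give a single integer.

Answer: 8

Derivation:
Hunk 1: at line 2 remove [ygxpa,mqsqy,yjo] add [bosyv,kxzxq,ekmoe] -> 12 lines: hskao kcr ylqo bosyv kxzxq ekmoe cjyj utfa nrrn tuxb ggxe iigaa
Hunk 2: at line 2 remove [bosyv] add [adp] -> 12 lines: hskao kcr ylqo adp kxzxq ekmoe cjyj utfa nrrn tuxb ggxe iigaa
Hunk 3: at line 6 remove [cjyj,utfa] add [bgoug] -> 11 lines: hskao kcr ylqo adp kxzxq ekmoe bgoug nrrn tuxb ggxe iigaa
Hunk 4: at line 5 remove [bgoug] add [sxi,enq] -> 12 lines: hskao kcr ylqo adp kxzxq ekmoe sxi enq nrrn tuxb ggxe iigaa
Hunk 5: at line 5 remove [ekmoe,sxi,enq] add [wihgx,bzyu] -> 11 lines: hskao kcr ylqo adp kxzxq wihgx bzyu nrrn tuxb ggxe iigaa
Hunk 6: at line 4 remove [wihgx,bzyu,nrrn] add [hwh] -> 9 lines: hskao kcr ylqo adp kxzxq hwh tuxb ggxe iigaa
Hunk 7: at line 1 remove [ylqo,adp,kxzxq] add [cyuaq,llba] -> 8 lines: hskao kcr cyuaq llba hwh tuxb ggxe iigaa
Final line count: 8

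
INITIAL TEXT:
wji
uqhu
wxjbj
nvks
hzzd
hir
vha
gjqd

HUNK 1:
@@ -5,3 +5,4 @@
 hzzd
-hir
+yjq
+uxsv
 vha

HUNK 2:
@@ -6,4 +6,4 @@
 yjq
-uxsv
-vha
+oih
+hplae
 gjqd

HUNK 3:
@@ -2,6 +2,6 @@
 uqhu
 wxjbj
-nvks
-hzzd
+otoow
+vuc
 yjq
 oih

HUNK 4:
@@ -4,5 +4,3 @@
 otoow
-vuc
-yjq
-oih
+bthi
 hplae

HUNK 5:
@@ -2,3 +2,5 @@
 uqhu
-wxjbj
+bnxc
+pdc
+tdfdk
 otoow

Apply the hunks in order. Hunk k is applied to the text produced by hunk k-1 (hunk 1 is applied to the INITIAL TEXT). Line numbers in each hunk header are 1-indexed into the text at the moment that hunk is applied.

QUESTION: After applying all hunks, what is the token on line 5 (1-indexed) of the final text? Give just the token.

Answer: tdfdk

Derivation:
Hunk 1: at line 5 remove [hir] add [yjq,uxsv] -> 9 lines: wji uqhu wxjbj nvks hzzd yjq uxsv vha gjqd
Hunk 2: at line 6 remove [uxsv,vha] add [oih,hplae] -> 9 lines: wji uqhu wxjbj nvks hzzd yjq oih hplae gjqd
Hunk 3: at line 2 remove [nvks,hzzd] add [otoow,vuc] -> 9 lines: wji uqhu wxjbj otoow vuc yjq oih hplae gjqd
Hunk 4: at line 4 remove [vuc,yjq,oih] add [bthi] -> 7 lines: wji uqhu wxjbj otoow bthi hplae gjqd
Hunk 5: at line 2 remove [wxjbj] add [bnxc,pdc,tdfdk] -> 9 lines: wji uqhu bnxc pdc tdfdk otoow bthi hplae gjqd
Final line 5: tdfdk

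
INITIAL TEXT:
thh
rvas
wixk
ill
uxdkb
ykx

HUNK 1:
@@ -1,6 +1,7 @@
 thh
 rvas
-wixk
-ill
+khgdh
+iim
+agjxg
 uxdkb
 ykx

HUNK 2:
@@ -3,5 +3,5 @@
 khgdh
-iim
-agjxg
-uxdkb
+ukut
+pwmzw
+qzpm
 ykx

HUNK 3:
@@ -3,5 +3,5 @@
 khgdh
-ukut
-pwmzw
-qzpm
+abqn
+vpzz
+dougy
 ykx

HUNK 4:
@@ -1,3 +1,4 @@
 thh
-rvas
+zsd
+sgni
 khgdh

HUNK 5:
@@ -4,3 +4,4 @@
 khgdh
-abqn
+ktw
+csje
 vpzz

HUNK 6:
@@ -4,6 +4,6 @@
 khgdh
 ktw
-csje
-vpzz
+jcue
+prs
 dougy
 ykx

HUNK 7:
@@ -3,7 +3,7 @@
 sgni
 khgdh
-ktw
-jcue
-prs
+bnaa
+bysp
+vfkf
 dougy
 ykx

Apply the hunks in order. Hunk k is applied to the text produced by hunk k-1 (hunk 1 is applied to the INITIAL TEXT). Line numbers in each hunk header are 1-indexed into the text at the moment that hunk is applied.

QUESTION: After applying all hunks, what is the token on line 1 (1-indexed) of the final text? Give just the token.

Answer: thh

Derivation:
Hunk 1: at line 1 remove [wixk,ill] add [khgdh,iim,agjxg] -> 7 lines: thh rvas khgdh iim agjxg uxdkb ykx
Hunk 2: at line 3 remove [iim,agjxg,uxdkb] add [ukut,pwmzw,qzpm] -> 7 lines: thh rvas khgdh ukut pwmzw qzpm ykx
Hunk 3: at line 3 remove [ukut,pwmzw,qzpm] add [abqn,vpzz,dougy] -> 7 lines: thh rvas khgdh abqn vpzz dougy ykx
Hunk 4: at line 1 remove [rvas] add [zsd,sgni] -> 8 lines: thh zsd sgni khgdh abqn vpzz dougy ykx
Hunk 5: at line 4 remove [abqn] add [ktw,csje] -> 9 lines: thh zsd sgni khgdh ktw csje vpzz dougy ykx
Hunk 6: at line 4 remove [csje,vpzz] add [jcue,prs] -> 9 lines: thh zsd sgni khgdh ktw jcue prs dougy ykx
Hunk 7: at line 3 remove [ktw,jcue,prs] add [bnaa,bysp,vfkf] -> 9 lines: thh zsd sgni khgdh bnaa bysp vfkf dougy ykx
Final line 1: thh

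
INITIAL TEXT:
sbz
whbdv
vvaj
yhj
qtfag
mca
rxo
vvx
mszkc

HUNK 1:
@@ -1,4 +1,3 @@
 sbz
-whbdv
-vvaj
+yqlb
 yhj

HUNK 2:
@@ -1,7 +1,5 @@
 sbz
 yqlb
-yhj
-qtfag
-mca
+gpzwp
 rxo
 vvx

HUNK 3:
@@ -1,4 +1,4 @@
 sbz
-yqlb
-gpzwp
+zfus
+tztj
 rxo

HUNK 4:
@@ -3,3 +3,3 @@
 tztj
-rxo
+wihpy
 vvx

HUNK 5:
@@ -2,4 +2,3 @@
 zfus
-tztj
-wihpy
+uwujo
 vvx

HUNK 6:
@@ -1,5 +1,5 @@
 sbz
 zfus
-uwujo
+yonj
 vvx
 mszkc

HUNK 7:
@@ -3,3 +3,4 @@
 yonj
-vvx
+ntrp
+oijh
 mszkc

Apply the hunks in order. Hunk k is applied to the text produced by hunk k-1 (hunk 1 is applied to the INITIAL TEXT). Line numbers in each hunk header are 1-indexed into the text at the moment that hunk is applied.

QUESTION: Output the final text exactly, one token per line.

Answer: sbz
zfus
yonj
ntrp
oijh
mszkc

Derivation:
Hunk 1: at line 1 remove [whbdv,vvaj] add [yqlb] -> 8 lines: sbz yqlb yhj qtfag mca rxo vvx mszkc
Hunk 2: at line 1 remove [yhj,qtfag,mca] add [gpzwp] -> 6 lines: sbz yqlb gpzwp rxo vvx mszkc
Hunk 3: at line 1 remove [yqlb,gpzwp] add [zfus,tztj] -> 6 lines: sbz zfus tztj rxo vvx mszkc
Hunk 4: at line 3 remove [rxo] add [wihpy] -> 6 lines: sbz zfus tztj wihpy vvx mszkc
Hunk 5: at line 2 remove [tztj,wihpy] add [uwujo] -> 5 lines: sbz zfus uwujo vvx mszkc
Hunk 6: at line 1 remove [uwujo] add [yonj] -> 5 lines: sbz zfus yonj vvx mszkc
Hunk 7: at line 3 remove [vvx] add [ntrp,oijh] -> 6 lines: sbz zfus yonj ntrp oijh mszkc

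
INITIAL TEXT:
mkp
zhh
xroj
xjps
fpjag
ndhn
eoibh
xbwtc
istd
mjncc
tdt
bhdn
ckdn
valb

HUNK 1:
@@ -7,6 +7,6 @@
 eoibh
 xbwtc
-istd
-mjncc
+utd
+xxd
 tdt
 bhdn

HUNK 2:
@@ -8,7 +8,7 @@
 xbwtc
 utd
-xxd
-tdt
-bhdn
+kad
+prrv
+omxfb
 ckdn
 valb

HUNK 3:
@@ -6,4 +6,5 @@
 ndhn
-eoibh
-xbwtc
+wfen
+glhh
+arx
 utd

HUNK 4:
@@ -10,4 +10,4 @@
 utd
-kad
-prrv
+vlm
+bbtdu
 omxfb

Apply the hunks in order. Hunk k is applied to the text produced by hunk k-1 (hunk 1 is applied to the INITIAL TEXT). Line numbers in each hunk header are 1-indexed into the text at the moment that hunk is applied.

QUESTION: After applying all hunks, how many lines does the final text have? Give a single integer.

Answer: 15

Derivation:
Hunk 1: at line 7 remove [istd,mjncc] add [utd,xxd] -> 14 lines: mkp zhh xroj xjps fpjag ndhn eoibh xbwtc utd xxd tdt bhdn ckdn valb
Hunk 2: at line 8 remove [xxd,tdt,bhdn] add [kad,prrv,omxfb] -> 14 lines: mkp zhh xroj xjps fpjag ndhn eoibh xbwtc utd kad prrv omxfb ckdn valb
Hunk 3: at line 6 remove [eoibh,xbwtc] add [wfen,glhh,arx] -> 15 lines: mkp zhh xroj xjps fpjag ndhn wfen glhh arx utd kad prrv omxfb ckdn valb
Hunk 4: at line 10 remove [kad,prrv] add [vlm,bbtdu] -> 15 lines: mkp zhh xroj xjps fpjag ndhn wfen glhh arx utd vlm bbtdu omxfb ckdn valb
Final line count: 15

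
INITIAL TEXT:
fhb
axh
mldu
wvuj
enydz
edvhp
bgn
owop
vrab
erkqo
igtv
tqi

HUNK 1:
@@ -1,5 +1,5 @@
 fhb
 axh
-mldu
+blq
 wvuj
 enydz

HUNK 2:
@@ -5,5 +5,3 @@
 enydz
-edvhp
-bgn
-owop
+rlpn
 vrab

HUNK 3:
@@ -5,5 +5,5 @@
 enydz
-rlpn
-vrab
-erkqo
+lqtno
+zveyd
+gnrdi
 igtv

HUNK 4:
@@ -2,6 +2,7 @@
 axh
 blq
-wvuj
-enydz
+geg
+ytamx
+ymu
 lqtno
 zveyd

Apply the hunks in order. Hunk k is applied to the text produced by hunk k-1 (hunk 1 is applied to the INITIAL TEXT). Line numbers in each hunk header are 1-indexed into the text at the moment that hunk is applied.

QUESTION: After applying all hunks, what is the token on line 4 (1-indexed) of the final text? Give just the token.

Answer: geg

Derivation:
Hunk 1: at line 1 remove [mldu] add [blq] -> 12 lines: fhb axh blq wvuj enydz edvhp bgn owop vrab erkqo igtv tqi
Hunk 2: at line 5 remove [edvhp,bgn,owop] add [rlpn] -> 10 lines: fhb axh blq wvuj enydz rlpn vrab erkqo igtv tqi
Hunk 3: at line 5 remove [rlpn,vrab,erkqo] add [lqtno,zveyd,gnrdi] -> 10 lines: fhb axh blq wvuj enydz lqtno zveyd gnrdi igtv tqi
Hunk 4: at line 2 remove [wvuj,enydz] add [geg,ytamx,ymu] -> 11 lines: fhb axh blq geg ytamx ymu lqtno zveyd gnrdi igtv tqi
Final line 4: geg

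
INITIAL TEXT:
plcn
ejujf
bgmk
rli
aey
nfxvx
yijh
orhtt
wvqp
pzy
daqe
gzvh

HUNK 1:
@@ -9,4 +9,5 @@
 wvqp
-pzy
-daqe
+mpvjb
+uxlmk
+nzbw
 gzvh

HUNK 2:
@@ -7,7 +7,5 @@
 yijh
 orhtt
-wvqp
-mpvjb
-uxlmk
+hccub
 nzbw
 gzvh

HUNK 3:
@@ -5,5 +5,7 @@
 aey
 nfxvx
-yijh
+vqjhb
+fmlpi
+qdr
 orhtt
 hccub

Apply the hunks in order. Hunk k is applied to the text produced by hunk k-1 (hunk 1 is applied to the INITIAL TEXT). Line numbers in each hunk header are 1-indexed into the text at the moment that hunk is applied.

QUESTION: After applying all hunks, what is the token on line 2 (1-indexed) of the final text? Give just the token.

Answer: ejujf

Derivation:
Hunk 1: at line 9 remove [pzy,daqe] add [mpvjb,uxlmk,nzbw] -> 13 lines: plcn ejujf bgmk rli aey nfxvx yijh orhtt wvqp mpvjb uxlmk nzbw gzvh
Hunk 2: at line 7 remove [wvqp,mpvjb,uxlmk] add [hccub] -> 11 lines: plcn ejujf bgmk rli aey nfxvx yijh orhtt hccub nzbw gzvh
Hunk 3: at line 5 remove [yijh] add [vqjhb,fmlpi,qdr] -> 13 lines: plcn ejujf bgmk rli aey nfxvx vqjhb fmlpi qdr orhtt hccub nzbw gzvh
Final line 2: ejujf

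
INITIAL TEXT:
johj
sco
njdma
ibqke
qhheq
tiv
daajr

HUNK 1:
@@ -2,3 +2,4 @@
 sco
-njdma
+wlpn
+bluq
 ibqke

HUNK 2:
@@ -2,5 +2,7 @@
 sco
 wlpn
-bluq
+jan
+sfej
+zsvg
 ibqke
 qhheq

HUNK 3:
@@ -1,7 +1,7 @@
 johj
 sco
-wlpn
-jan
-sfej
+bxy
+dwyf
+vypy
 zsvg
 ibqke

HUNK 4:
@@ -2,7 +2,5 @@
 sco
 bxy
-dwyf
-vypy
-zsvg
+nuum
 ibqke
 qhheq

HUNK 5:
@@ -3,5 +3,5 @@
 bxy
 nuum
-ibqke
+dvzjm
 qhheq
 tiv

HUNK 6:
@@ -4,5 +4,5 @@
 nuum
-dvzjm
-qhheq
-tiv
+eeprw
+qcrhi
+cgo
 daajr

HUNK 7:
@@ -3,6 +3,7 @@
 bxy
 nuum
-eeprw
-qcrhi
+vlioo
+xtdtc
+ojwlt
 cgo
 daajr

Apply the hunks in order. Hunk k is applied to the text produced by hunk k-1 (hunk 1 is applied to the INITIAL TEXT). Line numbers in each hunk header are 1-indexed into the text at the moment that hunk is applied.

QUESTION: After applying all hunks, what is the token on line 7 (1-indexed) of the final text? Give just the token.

Answer: ojwlt

Derivation:
Hunk 1: at line 2 remove [njdma] add [wlpn,bluq] -> 8 lines: johj sco wlpn bluq ibqke qhheq tiv daajr
Hunk 2: at line 2 remove [bluq] add [jan,sfej,zsvg] -> 10 lines: johj sco wlpn jan sfej zsvg ibqke qhheq tiv daajr
Hunk 3: at line 1 remove [wlpn,jan,sfej] add [bxy,dwyf,vypy] -> 10 lines: johj sco bxy dwyf vypy zsvg ibqke qhheq tiv daajr
Hunk 4: at line 2 remove [dwyf,vypy,zsvg] add [nuum] -> 8 lines: johj sco bxy nuum ibqke qhheq tiv daajr
Hunk 5: at line 3 remove [ibqke] add [dvzjm] -> 8 lines: johj sco bxy nuum dvzjm qhheq tiv daajr
Hunk 6: at line 4 remove [dvzjm,qhheq,tiv] add [eeprw,qcrhi,cgo] -> 8 lines: johj sco bxy nuum eeprw qcrhi cgo daajr
Hunk 7: at line 3 remove [eeprw,qcrhi] add [vlioo,xtdtc,ojwlt] -> 9 lines: johj sco bxy nuum vlioo xtdtc ojwlt cgo daajr
Final line 7: ojwlt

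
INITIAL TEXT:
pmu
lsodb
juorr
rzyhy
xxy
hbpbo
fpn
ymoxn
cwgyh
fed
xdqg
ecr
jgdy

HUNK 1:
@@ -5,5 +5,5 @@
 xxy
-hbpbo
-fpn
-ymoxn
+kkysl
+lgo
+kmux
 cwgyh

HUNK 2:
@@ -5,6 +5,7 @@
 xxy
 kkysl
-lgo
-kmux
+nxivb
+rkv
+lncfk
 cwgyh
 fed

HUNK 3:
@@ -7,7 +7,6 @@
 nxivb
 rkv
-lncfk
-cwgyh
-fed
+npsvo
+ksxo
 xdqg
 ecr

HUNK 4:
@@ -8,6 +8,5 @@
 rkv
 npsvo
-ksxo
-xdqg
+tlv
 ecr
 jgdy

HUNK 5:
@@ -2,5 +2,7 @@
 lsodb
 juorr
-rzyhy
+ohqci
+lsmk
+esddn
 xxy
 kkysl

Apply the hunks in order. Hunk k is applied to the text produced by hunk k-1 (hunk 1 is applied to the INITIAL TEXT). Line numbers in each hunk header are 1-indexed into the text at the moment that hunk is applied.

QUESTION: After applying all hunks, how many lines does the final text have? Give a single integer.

Answer: 14

Derivation:
Hunk 1: at line 5 remove [hbpbo,fpn,ymoxn] add [kkysl,lgo,kmux] -> 13 lines: pmu lsodb juorr rzyhy xxy kkysl lgo kmux cwgyh fed xdqg ecr jgdy
Hunk 2: at line 5 remove [lgo,kmux] add [nxivb,rkv,lncfk] -> 14 lines: pmu lsodb juorr rzyhy xxy kkysl nxivb rkv lncfk cwgyh fed xdqg ecr jgdy
Hunk 3: at line 7 remove [lncfk,cwgyh,fed] add [npsvo,ksxo] -> 13 lines: pmu lsodb juorr rzyhy xxy kkysl nxivb rkv npsvo ksxo xdqg ecr jgdy
Hunk 4: at line 8 remove [ksxo,xdqg] add [tlv] -> 12 lines: pmu lsodb juorr rzyhy xxy kkysl nxivb rkv npsvo tlv ecr jgdy
Hunk 5: at line 2 remove [rzyhy] add [ohqci,lsmk,esddn] -> 14 lines: pmu lsodb juorr ohqci lsmk esddn xxy kkysl nxivb rkv npsvo tlv ecr jgdy
Final line count: 14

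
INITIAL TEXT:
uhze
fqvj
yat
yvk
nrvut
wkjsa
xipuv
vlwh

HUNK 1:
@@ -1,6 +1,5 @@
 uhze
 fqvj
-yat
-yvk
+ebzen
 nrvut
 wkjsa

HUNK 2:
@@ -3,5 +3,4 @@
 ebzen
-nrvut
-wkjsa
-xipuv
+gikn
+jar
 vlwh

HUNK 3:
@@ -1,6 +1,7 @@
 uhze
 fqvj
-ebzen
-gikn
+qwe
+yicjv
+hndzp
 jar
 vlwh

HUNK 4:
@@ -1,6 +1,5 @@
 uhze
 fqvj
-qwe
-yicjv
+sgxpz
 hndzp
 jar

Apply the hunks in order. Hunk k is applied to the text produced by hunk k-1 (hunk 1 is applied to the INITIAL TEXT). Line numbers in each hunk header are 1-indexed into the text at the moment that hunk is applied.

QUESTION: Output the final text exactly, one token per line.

Hunk 1: at line 1 remove [yat,yvk] add [ebzen] -> 7 lines: uhze fqvj ebzen nrvut wkjsa xipuv vlwh
Hunk 2: at line 3 remove [nrvut,wkjsa,xipuv] add [gikn,jar] -> 6 lines: uhze fqvj ebzen gikn jar vlwh
Hunk 3: at line 1 remove [ebzen,gikn] add [qwe,yicjv,hndzp] -> 7 lines: uhze fqvj qwe yicjv hndzp jar vlwh
Hunk 4: at line 1 remove [qwe,yicjv] add [sgxpz] -> 6 lines: uhze fqvj sgxpz hndzp jar vlwh

Answer: uhze
fqvj
sgxpz
hndzp
jar
vlwh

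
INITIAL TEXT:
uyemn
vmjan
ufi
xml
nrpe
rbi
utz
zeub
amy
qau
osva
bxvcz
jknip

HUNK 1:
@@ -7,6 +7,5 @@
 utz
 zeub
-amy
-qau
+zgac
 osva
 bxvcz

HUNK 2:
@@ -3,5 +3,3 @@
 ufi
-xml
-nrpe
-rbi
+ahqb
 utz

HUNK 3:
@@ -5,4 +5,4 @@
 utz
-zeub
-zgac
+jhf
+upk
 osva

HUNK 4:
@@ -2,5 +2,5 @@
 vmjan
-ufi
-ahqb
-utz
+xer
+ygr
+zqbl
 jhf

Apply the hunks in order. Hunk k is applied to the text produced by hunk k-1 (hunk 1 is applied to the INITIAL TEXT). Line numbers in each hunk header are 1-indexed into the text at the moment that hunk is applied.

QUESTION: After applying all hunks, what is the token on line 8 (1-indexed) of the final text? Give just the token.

Answer: osva

Derivation:
Hunk 1: at line 7 remove [amy,qau] add [zgac] -> 12 lines: uyemn vmjan ufi xml nrpe rbi utz zeub zgac osva bxvcz jknip
Hunk 2: at line 3 remove [xml,nrpe,rbi] add [ahqb] -> 10 lines: uyemn vmjan ufi ahqb utz zeub zgac osva bxvcz jknip
Hunk 3: at line 5 remove [zeub,zgac] add [jhf,upk] -> 10 lines: uyemn vmjan ufi ahqb utz jhf upk osva bxvcz jknip
Hunk 4: at line 2 remove [ufi,ahqb,utz] add [xer,ygr,zqbl] -> 10 lines: uyemn vmjan xer ygr zqbl jhf upk osva bxvcz jknip
Final line 8: osva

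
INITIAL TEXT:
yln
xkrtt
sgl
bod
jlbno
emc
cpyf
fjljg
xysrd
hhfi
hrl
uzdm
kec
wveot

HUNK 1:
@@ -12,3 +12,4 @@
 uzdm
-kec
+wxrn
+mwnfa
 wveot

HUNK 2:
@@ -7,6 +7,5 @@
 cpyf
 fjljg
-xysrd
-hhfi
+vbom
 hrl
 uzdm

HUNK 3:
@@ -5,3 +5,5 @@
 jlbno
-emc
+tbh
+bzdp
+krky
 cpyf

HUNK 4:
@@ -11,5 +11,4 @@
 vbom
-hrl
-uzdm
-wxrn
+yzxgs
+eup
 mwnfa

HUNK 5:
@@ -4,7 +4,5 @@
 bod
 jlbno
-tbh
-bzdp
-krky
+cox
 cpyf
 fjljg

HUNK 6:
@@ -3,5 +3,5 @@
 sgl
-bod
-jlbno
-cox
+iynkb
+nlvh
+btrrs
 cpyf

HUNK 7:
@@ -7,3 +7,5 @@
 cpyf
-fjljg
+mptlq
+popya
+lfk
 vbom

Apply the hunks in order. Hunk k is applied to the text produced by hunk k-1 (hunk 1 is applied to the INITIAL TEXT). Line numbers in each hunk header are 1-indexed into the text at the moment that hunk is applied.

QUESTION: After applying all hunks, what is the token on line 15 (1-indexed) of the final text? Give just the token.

Answer: wveot

Derivation:
Hunk 1: at line 12 remove [kec] add [wxrn,mwnfa] -> 15 lines: yln xkrtt sgl bod jlbno emc cpyf fjljg xysrd hhfi hrl uzdm wxrn mwnfa wveot
Hunk 2: at line 7 remove [xysrd,hhfi] add [vbom] -> 14 lines: yln xkrtt sgl bod jlbno emc cpyf fjljg vbom hrl uzdm wxrn mwnfa wveot
Hunk 3: at line 5 remove [emc] add [tbh,bzdp,krky] -> 16 lines: yln xkrtt sgl bod jlbno tbh bzdp krky cpyf fjljg vbom hrl uzdm wxrn mwnfa wveot
Hunk 4: at line 11 remove [hrl,uzdm,wxrn] add [yzxgs,eup] -> 15 lines: yln xkrtt sgl bod jlbno tbh bzdp krky cpyf fjljg vbom yzxgs eup mwnfa wveot
Hunk 5: at line 4 remove [tbh,bzdp,krky] add [cox] -> 13 lines: yln xkrtt sgl bod jlbno cox cpyf fjljg vbom yzxgs eup mwnfa wveot
Hunk 6: at line 3 remove [bod,jlbno,cox] add [iynkb,nlvh,btrrs] -> 13 lines: yln xkrtt sgl iynkb nlvh btrrs cpyf fjljg vbom yzxgs eup mwnfa wveot
Hunk 7: at line 7 remove [fjljg] add [mptlq,popya,lfk] -> 15 lines: yln xkrtt sgl iynkb nlvh btrrs cpyf mptlq popya lfk vbom yzxgs eup mwnfa wveot
Final line 15: wveot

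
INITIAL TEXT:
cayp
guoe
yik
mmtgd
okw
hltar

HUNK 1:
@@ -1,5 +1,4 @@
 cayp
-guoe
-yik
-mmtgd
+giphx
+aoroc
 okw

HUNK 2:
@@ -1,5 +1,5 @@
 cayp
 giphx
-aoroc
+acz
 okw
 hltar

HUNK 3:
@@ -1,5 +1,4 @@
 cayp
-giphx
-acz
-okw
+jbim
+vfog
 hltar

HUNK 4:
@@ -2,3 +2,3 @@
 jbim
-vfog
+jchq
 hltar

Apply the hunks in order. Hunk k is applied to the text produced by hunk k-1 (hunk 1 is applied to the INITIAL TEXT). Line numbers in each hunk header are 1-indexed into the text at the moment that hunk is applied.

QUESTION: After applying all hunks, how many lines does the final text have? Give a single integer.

Answer: 4

Derivation:
Hunk 1: at line 1 remove [guoe,yik,mmtgd] add [giphx,aoroc] -> 5 lines: cayp giphx aoroc okw hltar
Hunk 2: at line 1 remove [aoroc] add [acz] -> 5 lines: cayp giphx acz okw hltar
Hunk 3: at line 1 remove [giphx,acz,okw] add [jbim,vfog] -> 4 lines: cayp jbim vfog hltar
Hunk 4: at line 2 remove [vfog] add [jchq] -> 4 lines: cayp jbim jchq hltar
Final line count: 4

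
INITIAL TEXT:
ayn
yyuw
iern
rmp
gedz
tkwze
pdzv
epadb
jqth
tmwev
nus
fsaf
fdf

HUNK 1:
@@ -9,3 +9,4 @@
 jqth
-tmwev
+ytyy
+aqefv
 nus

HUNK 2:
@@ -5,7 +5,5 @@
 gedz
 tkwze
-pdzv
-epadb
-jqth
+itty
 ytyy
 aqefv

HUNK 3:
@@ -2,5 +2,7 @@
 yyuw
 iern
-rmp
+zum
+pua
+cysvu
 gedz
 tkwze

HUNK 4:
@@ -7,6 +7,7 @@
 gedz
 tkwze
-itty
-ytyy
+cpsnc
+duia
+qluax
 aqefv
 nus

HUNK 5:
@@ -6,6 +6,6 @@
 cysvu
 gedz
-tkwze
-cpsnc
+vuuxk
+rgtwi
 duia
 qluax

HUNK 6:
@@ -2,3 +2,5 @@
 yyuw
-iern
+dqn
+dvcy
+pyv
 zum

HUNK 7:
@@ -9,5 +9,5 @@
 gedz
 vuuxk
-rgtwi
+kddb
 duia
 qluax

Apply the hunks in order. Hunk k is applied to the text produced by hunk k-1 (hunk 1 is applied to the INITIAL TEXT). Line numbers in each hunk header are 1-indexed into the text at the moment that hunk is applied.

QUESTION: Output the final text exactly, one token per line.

Hunk 1: at line 9 remove [tmwev] add [ytyy,aqefv] -> 14 lines: ayn yyuw iern rmp gedz tkwze pdzv epadb jqth ytyy aqefv nus fsaf fdf
Hunk 2: at line 5 remove [pdzv,epadb,jqth] add [itty] -> 12 lines: ayn yyuw iern rmp gedz tkwze itty ytyy aqefv nus fsaf fdf
Hunk 3: at line 2 remove [rmp] add [zum,pua,cysvu] -> 14 lines: ayn yyuw iern zum pua cysvu gedz tkwze itty ytyy aqefv nus fsaf fdf
Hunk 4: at line 7 remove [itty,ytyy] add [cpsnc,duia,qluax] -> 15 lines: ayn yyuw iern zum pua cysvu gedz tkwze cpsnc duia qluax aqefv nus fsaf fdf
Hunk 5: at line 6 remove [tkwze,cpsnc] add [vuuxk,rgtwi] -> 15 lines: ayn yyuw iern zum pua cysvu gedz vuuxk rgtwi duia qluax aqefv nus fsaf fdf
Hunk 6: at line 2 remove [iern] add [dqn,dvcy,pyv] -> 17 lines: ayn yyuw dqn dvcy pyv zum pua cysvu gedz vuuxk rgtwi duia qluax aqefv nus fsaf fdf
Hunk 7: at line 9 remove [rgtwi] add [kddb] -> 17 lines: ayn yyuw dqn dvcy pyv zum pua cysvu gedz vuuxk kddb duia qluax aqefv nus fsaf fdf

Answer: ayn
yyuw
dqn
dvcy
pyv
zum
pua
cysvu
gedz
vuuxk
kddb
duia
qluax
aqefv
nus
fsaf
fdf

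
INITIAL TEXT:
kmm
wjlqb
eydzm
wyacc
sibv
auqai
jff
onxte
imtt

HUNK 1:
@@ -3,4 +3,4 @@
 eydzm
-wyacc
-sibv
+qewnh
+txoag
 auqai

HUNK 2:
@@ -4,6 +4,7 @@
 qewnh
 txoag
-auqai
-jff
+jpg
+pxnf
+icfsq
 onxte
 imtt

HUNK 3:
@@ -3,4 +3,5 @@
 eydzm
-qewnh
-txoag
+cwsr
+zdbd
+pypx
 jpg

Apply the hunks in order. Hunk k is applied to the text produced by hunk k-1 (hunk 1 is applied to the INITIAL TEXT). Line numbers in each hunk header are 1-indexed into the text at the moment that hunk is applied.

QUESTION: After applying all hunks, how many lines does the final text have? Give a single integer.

Hunk 1: at line 3 remove [wyacc,sibv] add [qewnh,txoag] -> 9 lines: kmm wjlqb eydzm qewnh txoag auqai jff onxte imtt
Hunk 2: at line 4 remove [auqai,jff] add [jpg,pxnf,icfsq] -> 10 lines: kmm wjlqb eydzm qewnh txoag jpg pxnf icfsq onxte imtt
Hunk 3: at line 3 remove [qewnh,txoag] add [cwsr,zdbd,pypx] -> 11 lines: kmm wjlqb eydzm cwsr zdbd pypx jpg pxnf icfsq onxte imtt
Final line count: 11

Answer: 11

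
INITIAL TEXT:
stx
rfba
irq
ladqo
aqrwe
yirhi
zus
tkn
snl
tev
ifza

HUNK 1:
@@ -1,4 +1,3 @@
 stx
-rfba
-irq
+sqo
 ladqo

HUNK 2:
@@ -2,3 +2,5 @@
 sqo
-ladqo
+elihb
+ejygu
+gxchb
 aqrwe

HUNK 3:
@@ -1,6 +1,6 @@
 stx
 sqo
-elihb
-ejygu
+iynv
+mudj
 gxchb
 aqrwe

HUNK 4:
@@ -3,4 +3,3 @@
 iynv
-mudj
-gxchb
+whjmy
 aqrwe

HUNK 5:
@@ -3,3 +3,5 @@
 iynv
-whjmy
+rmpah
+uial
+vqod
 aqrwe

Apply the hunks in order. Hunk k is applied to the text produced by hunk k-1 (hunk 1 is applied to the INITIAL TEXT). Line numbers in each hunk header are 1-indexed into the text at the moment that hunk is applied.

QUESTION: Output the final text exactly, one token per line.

Hunk 1: at line 1 remove [rfba,irq] add [sqo] -> 10 lines: stx sqo ladqo aqrwe yirhi zus tkn snl tev ifza
Hunk 2: at line 2 remove [ladqo] add [elihb,ejygu,gxchb] -> 12 lines: stx sqo elihb ejygu gxchb aqrwe yirhi zus tkn snl tev ifza
Hunk 3: at line 1 remove [elihb,ejygu] add [iynv,mudj] -> 12 lines: stx sqo iynv mudj gxchb aqrwe yirhi zus tkn snl tev ifza
Hunk 4: at line 3 remove [mudj,gxchb] add [whjmy] -> 11 lines: stx sqo iynv whjmy aqrwe yirhi zus tkn snl tev ifza
Hunk 5: at line 3 remove [whjmy] add [rmpah,uial,vqod] -> 13 lines: stx sqo iynv rmpah uial vqod aqrwe yirhi zus tkn snl tev ifza

Answer: stx
sqo
iynv
rmpah
uial
vqod
aqrwe
yirhi
zus
tkn
snl
tev
ifza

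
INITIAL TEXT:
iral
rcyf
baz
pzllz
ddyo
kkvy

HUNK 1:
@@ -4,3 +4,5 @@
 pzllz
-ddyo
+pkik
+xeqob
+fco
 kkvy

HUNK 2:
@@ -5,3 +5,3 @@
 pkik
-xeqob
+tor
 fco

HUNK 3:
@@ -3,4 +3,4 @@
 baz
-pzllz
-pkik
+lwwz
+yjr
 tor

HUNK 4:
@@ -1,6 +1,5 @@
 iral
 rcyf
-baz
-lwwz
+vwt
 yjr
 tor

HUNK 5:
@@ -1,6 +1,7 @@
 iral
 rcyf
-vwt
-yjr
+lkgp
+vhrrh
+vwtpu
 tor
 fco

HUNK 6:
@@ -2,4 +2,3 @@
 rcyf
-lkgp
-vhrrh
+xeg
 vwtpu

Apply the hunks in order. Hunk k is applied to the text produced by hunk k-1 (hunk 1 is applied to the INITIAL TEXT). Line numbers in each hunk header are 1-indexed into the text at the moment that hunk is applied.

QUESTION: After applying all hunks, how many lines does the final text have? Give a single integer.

Answer: 7

Derivation:
Hunk 1: at line 4 remove [ddyo] add [pkik,xeqob,fco] -> 8 lines: iral rcyf baz pzllz pkik xeqob fco kkvy
Hunk 2: at line 5 remove [xeqob] add [tor] -> 8 lines: iral rcyf baz pzllz pkik tor fco kkvy
Hunk 3: at line 3 remove [pzllz,pkik] add [lwwz,yjr] -> 8 lines: iral rcyf baz lwwz yjr tor fco kkvy
Hunk 4: at line 1 remove [baz,lwwz] add [vwt] -> 7 lines: iral rcyf vwt yjr tor fco kkvy
Hunk 5: at line 1 remove [vwt,yjr] add [lkgp,vhrrh,vwtpu] -> 8 lines: iral rcyf lkgp vhrrh vwtpu tor fco kkvy
Hunk 6: at line 2 remove [lkgp,vhrrh] add [xeg] -> 7 lines: iral rcyf xeg vwtpu tor fco kkvy
Final line count: 7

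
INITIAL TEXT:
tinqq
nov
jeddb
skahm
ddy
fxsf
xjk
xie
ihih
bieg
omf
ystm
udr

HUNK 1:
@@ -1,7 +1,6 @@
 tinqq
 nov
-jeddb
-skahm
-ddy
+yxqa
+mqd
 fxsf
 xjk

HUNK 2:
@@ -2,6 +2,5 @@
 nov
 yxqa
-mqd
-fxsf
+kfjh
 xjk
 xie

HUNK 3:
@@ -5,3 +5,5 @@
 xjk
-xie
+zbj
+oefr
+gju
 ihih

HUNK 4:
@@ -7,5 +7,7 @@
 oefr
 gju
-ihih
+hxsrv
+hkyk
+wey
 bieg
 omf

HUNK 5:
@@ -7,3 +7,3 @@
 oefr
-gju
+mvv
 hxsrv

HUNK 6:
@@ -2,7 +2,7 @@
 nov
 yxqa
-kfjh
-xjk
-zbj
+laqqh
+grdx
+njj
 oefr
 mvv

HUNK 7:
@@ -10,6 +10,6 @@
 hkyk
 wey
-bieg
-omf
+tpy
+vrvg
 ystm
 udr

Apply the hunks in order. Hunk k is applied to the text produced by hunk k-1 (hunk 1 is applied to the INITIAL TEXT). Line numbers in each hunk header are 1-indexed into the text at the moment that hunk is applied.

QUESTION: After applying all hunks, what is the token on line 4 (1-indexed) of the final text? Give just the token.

Answer: laqqh

Derivation:
Hunk 1: at line 1 remove [jeddb,skahm,ddy] add [yxqa,mqd] -> 12 lines: tinqq nov yxqa mqd fxsf xjk xie ihih bieg omf ystm udr
Hunk 2: at line 2 remove [mqd,fxsf] add [kfjh] -> 11 lines: tinqq nov yxqa kfjh xjk xie ihih bieg omf ystm udr
Hunk 3: at line 5 remove [xie] add [zbj,oefr,gju] -> 13 lines: tinqq nov yxqa kfjh xjk zbj oefr gju ihih bieg omf ystm udr
Hunk 4: at line 7 remove [ihih] add [hxsrv,hkyk,wey] -> 15 lines: tinqq nov yxqa kfjh xjk zbj oefr gju hxsrv hkyk wey bieg omf ystm udr
Hunk 5: at line 7 remove [gju] add [mvv] -> 15 lines: tinqq nov yxqa kfjh xjk zbj oefr mvv hxsrv hkyk wey bieg omf ystm udr
Hunk 6: at line 2 remove [kfjh,xjk,zbj] add [laqqh,grdx,njj] -> 15 lines: tinqq nov yxqa laqqh grdx njj oefr mvv hxsrv hkyk wey bieg omf ystm udr
Hunk 7: at line 10 remove [bieg,omf] add [tpy,vrvg] -> 15 lines: tinqq nov yxqa laqqh grdx njj oefr mvv hxsrv hkyk wey tpy vrvg ystm udr
Final line 4: laqqh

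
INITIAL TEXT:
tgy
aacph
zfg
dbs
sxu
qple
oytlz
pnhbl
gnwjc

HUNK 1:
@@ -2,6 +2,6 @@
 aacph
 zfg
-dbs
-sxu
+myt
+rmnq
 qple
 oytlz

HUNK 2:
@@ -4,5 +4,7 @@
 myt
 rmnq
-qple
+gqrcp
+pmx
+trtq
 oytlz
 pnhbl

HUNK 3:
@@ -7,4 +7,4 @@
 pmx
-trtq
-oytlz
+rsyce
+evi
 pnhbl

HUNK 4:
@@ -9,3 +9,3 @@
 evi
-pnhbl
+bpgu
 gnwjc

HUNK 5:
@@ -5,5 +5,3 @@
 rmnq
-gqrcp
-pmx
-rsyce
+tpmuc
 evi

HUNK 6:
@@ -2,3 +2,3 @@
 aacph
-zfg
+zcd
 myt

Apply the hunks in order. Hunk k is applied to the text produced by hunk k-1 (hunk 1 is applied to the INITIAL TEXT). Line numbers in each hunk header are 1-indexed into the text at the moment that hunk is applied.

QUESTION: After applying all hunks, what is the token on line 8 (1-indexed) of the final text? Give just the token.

Hunk 1: at line 2 remove [dbs,sxu] add [myt,rmnq] -> 9 lines: tgy aacph zfg myt rmnq qple oytlz pnhbl gnwjc
Hunk 2: at line 4 remove [qple] add [gqrcp,pmx,trtq] -> 11 lines: tgy aacph zfg myt rmnq gqrcp pmx trtq oytlz pnhbl gnwjc
Hunk 3: at line 7 remove [trtq,oytlz] add [rsyce,evi] -> 11 lines: tgy aacph zfg myt rmnq gqrcp pmx rsyce evi pnhbl gnwjc
Hunk 4: at line 9 remove [pnhbl] add [bpgu] -> 11 lines: tgy aacph zfg myt rmnq gqrcp pmx rsyce evi bpgu gnwjc
Hunk 5: at line 5 remove [gqrcp,pmx,rsyce] add [tpmuc] -> 9 lines: tgy aacph zfg myt rmnq tpmuc evi bpgu gnwjc
Hunk 6: at line 2 remove [zfg] add [zcd] -> 9 lines: tgy aacph zcd myt rmnq tpmuc evi bpgu gnwjc
Final line 8: bpgu

Answer: bpgu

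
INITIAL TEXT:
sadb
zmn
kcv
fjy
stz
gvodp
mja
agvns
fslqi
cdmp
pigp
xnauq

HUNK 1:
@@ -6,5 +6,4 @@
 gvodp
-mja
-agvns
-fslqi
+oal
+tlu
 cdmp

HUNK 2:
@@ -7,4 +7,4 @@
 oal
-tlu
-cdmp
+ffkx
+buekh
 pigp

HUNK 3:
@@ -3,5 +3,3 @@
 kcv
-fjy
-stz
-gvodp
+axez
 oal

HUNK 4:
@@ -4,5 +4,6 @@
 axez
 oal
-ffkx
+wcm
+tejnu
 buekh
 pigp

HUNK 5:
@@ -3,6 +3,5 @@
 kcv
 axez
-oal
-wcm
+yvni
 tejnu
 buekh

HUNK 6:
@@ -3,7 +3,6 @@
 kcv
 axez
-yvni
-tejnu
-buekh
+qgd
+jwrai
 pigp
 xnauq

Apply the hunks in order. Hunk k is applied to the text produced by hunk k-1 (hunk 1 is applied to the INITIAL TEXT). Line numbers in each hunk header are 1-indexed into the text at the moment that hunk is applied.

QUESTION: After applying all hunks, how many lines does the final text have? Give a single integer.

Answer: 8

Derivation:
Hunk 1: at line 6 remove [mja,agvns,fslqi] add [oal,tlu] -> 11 lines: sadb zmn kcv fjy stz gvodp oal tlu cdmp pigp xnauq
Hunk 2: at line 7 remove [tlu,cdmp] add [ffkx,buekh] -> 11 lines: sadb zmn kcv fjy stz gvodp oal ffkx buekh pigp xnauq
Hunk 3: at line 3 remove [fjy,stz,gvodp] add [axez] -> 9 lines: sadb zmn kcv axez oal ffkx buekh pigp xnauq
Hunk 4: at line 4 remove [ffkx] add [wcm,tejnu] -> 10 lines: sadb zmn kcv axez oal wcm tejnu buekh pigp xnauq
Hunk 5: at line 3 remove [oal,wcm] add [yvni] -> 9 lines: sadb zmn kcv axez yvni tejnu buekh pigp xnauq
Hunk 6: at line 3 remove [yvni,tejnu,buekh] add [qgd,jwrai] -> 8 lines: sadb zmn kcv axez qgd jwrai pigp xnauq
Final line count: 8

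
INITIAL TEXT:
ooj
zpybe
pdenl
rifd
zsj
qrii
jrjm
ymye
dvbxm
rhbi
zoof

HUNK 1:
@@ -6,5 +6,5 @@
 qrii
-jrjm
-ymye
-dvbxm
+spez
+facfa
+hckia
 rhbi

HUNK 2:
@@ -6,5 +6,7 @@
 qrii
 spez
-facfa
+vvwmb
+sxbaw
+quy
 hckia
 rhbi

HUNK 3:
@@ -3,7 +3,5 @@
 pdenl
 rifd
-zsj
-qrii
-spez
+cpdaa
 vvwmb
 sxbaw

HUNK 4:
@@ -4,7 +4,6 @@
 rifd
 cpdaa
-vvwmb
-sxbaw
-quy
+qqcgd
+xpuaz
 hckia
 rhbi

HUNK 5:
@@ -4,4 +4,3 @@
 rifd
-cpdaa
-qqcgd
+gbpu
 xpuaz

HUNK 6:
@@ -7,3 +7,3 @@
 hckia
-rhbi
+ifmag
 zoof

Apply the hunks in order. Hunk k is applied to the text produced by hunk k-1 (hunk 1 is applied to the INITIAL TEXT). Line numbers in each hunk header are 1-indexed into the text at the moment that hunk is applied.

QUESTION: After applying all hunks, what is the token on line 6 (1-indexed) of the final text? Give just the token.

Answer: xpuaz

Derivation:
Hunk 1: at line 6 remove [jrjm,ymye,dvbxm] add [spez,facfa,hckia] -> 11 lines: ooj zpybe pdenl rifd zsj qrii spez facfa hckia rhbi zoof
Hunk 2: at line 6 remove [facfa] add [vvwmb,sxbaw,quy] -> 13 lines: ooj zpybe pdenl rifd zsj qrii spez vvwmb sxbaw quy hckia rhbi zoof
Hunk 3: at line 3 remove [zsj,qrii,spez] add [cpdaa] -> 11 lines: ooj zpybe pdenl rifd cpdaa vvwmb sxbaw quy hckia rhbi zoof
Hunk 4: at line 4 remove [vvwmb,sxbaw,quy] add [qqcgd,xpuaz] -> 10 lines: ooj zpybe pdenl rifd cpdaa qqcgd xpuaz hckia rhbi zoof
Hunk 5: at line 4 remove [cpdaa,qqcgd] add [gbpu] -> 9 lines: ooj zpybe pdenl rifd gbpu xpuaz hckia rhbi zoof
Hunk 6: at line 7 remove [rhbi] add [ifmag] -> 9 lines: ooj zpybe pdenl rifd gbpu xpuaz hckia ifmag zoof
Final line 6: xpuaz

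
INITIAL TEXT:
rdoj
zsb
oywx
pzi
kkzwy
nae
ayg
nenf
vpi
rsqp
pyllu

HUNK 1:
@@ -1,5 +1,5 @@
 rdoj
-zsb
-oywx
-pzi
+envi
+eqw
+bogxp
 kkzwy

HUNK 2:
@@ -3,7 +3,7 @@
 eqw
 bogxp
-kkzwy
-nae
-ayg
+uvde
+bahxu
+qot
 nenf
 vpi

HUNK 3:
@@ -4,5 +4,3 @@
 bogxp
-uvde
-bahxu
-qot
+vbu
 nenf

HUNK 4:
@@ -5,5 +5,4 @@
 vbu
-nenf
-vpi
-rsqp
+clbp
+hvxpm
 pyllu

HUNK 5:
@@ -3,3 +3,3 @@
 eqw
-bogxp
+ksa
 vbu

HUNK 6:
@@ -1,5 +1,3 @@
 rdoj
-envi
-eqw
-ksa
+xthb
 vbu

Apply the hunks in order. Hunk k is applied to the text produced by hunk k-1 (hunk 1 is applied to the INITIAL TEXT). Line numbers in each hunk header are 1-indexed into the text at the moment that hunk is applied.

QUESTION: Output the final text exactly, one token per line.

Hunk 1: at line 1 remove [zsb,oywx,pzi] add [envi,eqw,bogxp] -> 11 lines: rdoj envi eqw bogxp kkzwy nae ayg nenf vpi rsqp pyllu
Hunk 2: at line 3 remove [kkzwy,nae,ayg] add [uvde,bahxu,qot] -> 11 lines: rdoj envi eqw bogxp uvde bahxu qot nenf vpi rsqp pyllu
Hunk 3: at line 4 remove [uvde,bahxu,qot] add [vbu] -> 9 lines: rdoj envi eqw bogxp vbu nenf vpi rsqp pyllu
Hunk 4: at line 5 remove [nenf,vpi,rsqp] add [clbp,hvxpm] -> 8 lines: rdoj envi eqw bogxp vbu clbp hvxpm pyllu
Hunk 5: at line 3 remove [bogxp] add [ksa] -> 8 lines: rdoj envi eqw ksa vbu clbp hvxpm pyllu
Hunk 6: at line 1 remove [envi,eqw,ksa] add [xthb] -> 6 lines: rdoj xthb vbu clbp hvxpm pyllu

Answer: rdoj
xthb
vbu
clbp
hvxpm
pyllu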